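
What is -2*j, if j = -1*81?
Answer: 162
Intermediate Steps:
j = -81
-2*j = -2*(-81) = 162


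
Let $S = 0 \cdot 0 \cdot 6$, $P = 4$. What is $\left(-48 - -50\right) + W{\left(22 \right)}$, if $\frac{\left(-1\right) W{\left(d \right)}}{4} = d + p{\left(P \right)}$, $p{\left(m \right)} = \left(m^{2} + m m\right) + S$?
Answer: $-214$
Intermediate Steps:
$S = 0$ ($S = 0 \cdot 6 = 0$)
$p{\left(m \right)} = 2 m^{2}$ ($p{\left(m \right)} = \left(m^{2} + m m\right) + 0 = \left(m^{2} + m^{2}\right) + 0 = 2 m^{2} + 0 = 2 m^{2}$)
$W{\left(d \right)} = -128 - 4 d$ ($W{\left(d \right)} = - 4 \left(d + 2 \cdot 4^{2}\right) = - 4 \left(d + 2 \cdot 16\right) = - 4 \left(d + 32\right) = - 4 \left(32 + d\right) = -128 - 4 d$)
$\left(-48 - -50\right) + W{\left(22 \right)} = \left(-48 - -50\right) - 216 = \left(-48 + 50\right) - 216 = 2 - 216 = -214$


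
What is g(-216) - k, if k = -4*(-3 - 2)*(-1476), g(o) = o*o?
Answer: 76176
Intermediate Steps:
g(o) = o²
k = -29520 (k = -4*(-5)*(-1476) = 20*(-1476) = -29520)
g(-216) - k = (-216)² - 1*(-29520) = 46656 + 29520 = 76176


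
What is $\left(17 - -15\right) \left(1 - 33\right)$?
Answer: $-1024$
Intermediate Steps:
$\left(17 - -15\right) \left(1 - 33\right) = \left(17 + 15\right) \left(-32\right) = 32 \left(-32\right) = -1024$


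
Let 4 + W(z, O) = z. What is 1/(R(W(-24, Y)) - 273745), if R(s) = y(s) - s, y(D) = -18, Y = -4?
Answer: -1/273735 ≈ -3.6532e-6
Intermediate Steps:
W(z, O) = -4 + z
R(s) = -18 - s
1/(R(W(-24, Y)) - 273745) = 1/((-18 - (-4 - 24)) - 273745) = 1/((-18 - 1*(-28)) - 273745) = 1/((-18 + 28) - 273745) = 1/(10 - 273745) = 1/(-273735) = -1/273735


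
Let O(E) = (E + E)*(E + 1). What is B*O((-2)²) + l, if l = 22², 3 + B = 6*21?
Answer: 5404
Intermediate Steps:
O(E) = 2*E*(1 + E) (O(E) = (2*E)*(1 + E) = 2*E*(1 + E))
B = 123 (B = -3 + 6*21 = -3 + 126 = 123)
l = 484
B*O((-2)²) + l = 123*(2*(-2)²*(1 + (-2)²)) + 484 = 123*(2*4*(1 + 4)) + 484 = 123*(2*4*5) + 484 = 123*40 + 484 = 4920 + 484 = 5404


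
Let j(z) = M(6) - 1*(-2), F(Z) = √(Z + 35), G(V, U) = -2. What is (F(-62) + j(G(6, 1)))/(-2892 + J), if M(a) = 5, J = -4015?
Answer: -7/6907 - 3*I*√3/6907 ≈ -0.0010135 - 0.0007523*I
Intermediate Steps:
F(Z) = √(35 + Z)
j(z) = 7 (j(z) = 5 - 1*(-2) = 5 + 2 = 7)
(F(-62) + j(G(6, 1)))/(-2892 + J) = (√(35 - 62) + 7)/(-2892 - 4015) = (√(-27) + 7)/(-6907) = (3*I*√3 + 7)*(-1/6907) = (7 + 3*I*√3)*(-1/6907) = -7/6907 - 3*I*√3/6907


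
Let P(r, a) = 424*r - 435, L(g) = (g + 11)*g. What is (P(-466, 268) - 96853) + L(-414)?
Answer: -128030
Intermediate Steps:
L(g) = g*(11 + g) (L(g) = (11 + g)*g = g*(11 + g))
P(r, a) = -435 + 424*r
(P(-466, 268) - 96853) + L(-414) = ((-435 + 424*(-466)) - 96853) - 414*(11 - 414) = ((-435 - 197584) - 96853) - 414*(-403) = (-198019 - 96853) + 166842 = -294872 + 166842 = -128030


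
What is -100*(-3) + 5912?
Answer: 6212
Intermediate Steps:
-100*(-3) + 5912 = 300 + 5912 = 6212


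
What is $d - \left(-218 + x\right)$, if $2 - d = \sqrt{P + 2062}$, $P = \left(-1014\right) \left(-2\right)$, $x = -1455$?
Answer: $1675 - \sqrt{4090} \approx 1611.0$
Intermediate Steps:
$P = 2028$
$d = 2 - \sqrt{4090}$ ($d = 2 - \sqrt{2028 + 2062} = 2 - \sqrt{4090} \approx -61.953$)
$d - \left(-218 + x\right) = \left(2 - \sqrt{4090}\right) + \left(218 - -1455\right) = \left(2 - \sqrt{4090}\right) + \left(218 + 1455\right) = \left(2 - \sqrt{4090}\right) + 1673 = 1675 - \sqrt{4090}$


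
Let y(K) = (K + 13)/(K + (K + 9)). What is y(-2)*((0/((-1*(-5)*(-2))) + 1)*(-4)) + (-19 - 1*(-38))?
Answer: 51/5 ≈ 10.200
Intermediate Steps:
y(K) = (13 + K)/(9 + 2*K) (y(K) = (13 + K)/(K + (9 + K)) = (13 + K)/(9 + 2*K))
y(-2)*((0/((-1*(-5)*(-2))) + 1)*(-4)) + (-19 - 1*(-38)) = ((13 - 2)/(9 + 2*(-2)))*((0/((-1*(-5)*(-2))) + 1)*(-4)) + (-19 - 1*(-38)) = (11/(9 - 4))*((0/((5*(-2))) + 1)*(-4)) + (-19 + 38) = (11/5)*((0/(-10) + 1)*(-4)) + 19 = ((1/5)*11)*((0*(-1/10) + 1)*(-4)) + 19 = 11*((0 + 1)*(-4))/5 + 19 = 11*(1*(-4))/5 + 19 = (11/5)*(-4) + 19 = -44/5 + 19 = 51/5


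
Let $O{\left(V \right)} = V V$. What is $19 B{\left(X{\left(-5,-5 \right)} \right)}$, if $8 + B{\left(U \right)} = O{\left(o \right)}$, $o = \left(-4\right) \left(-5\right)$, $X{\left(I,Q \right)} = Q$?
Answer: $7448$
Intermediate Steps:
$o = 20$
$O{\left(V \right)} = V^{2}$
$B{\left(U \right)} = 392$ ($B{\left(U \right)} = -8 + 20^{2} = -8 + 400 = 392$)
$19 B{\left(X{\left(-5,-5 \right)} \right)} = 19 \cdot 392 = 7448$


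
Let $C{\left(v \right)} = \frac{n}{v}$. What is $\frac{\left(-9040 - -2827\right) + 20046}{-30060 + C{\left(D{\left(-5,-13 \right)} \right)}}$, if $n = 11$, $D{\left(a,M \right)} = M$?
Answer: $- \frac{179829}{390791} \approx -0.46017$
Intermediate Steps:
$C{\left(v \right)} = \frac{11}{v}$
$\frac{\left(-9040 - -2827\right) + 20046}{-30060 + C{\left(D{\left(-5,-13 \right)} \right)}} = \frac{\left(-9040 - -2827\right) + 20046}{-30060 + \frac{11}{-13}} = \frac{\left(-9040 + 2827\right) + 20046}{-30060 + 11 \left(- \frac{1}{13}\right)} = \frac{-6213 + 20046}{-30060 - \frac{11}{13}} = \frac{13833}{- \frac{390791}{13}} = 13833 \left(- \frac{13}{390791}\right) = - \frac{179829}{390791}$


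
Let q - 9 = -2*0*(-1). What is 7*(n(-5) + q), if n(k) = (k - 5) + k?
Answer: -42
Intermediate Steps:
n(k) = -5 + 2*k (n(k) = (-5 + k) + k = -5 + 2*k)
q = 9 (q = 9 - 2*0*(-1) = 9 + 0*(-1) = 9 + 0 = 9)
7*(n(-5) + q) = 7*((-5 + 2*(-5)) + 9) = 7*((-5 - 10) + 9) = 7*(-15 + 9) = 7*(-6) = -42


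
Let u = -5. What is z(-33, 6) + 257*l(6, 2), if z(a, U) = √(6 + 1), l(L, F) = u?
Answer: -1285 + √7 ≈ -1282.4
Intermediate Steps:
l(L, F) = -5
z(a, U) = √7
z(-33, 6) + 257*l(6, 2) = √7 + 257*(-5) = √7 - 1285 = -1285 + √7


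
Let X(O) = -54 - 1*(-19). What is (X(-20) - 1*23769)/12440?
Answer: -5951/3110 ≈ -1.9135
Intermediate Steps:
X(O) = -35 (X(O) = -54 + 19 = -35)
(X(-20) - 1*23769)/12440 = (-35 - 1*23769)/12440 = (-35 - 23769)*(1/12440) = -23804*1/12440 = -5951/3110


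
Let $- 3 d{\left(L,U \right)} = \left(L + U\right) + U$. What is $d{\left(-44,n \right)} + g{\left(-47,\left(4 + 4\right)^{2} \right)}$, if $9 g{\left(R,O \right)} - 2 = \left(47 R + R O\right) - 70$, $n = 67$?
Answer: $- \frac{5555}{9} \approx -617.22$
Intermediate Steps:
$g{\left(R,O \right)} = - \frac{68}{9} + \frac{47 R}{9} + \frac{O R}{9}$ ($g{\left(R,O \right)} = \frac{2}{9} + \frac{\left(47 R + R O\right) - 70}{9} = \frac{2}{9} + \frac{\left(47 R + O R\right) - 70}{9} = \frac{2}{9} + \frac{-70 + 47 R + O R}{9} = \frac{2}{9} + \left(- \frac{70}{9} + \frac{47 R}{9} + \frac{O R}{9}\right) = - \frac{68}{9} + \frac{47 R}{9} + \frac{O R}{9}$)
$d{\left(L,U \right)} = - \frac{2 U}{3} - \frac{L}{3}$ ($d{\left(L,U \right)} = - \frac{\left(L + U\right) + U}{3} = - \frac{L + 2 U}{3} = - \frac{2 U}{3} - \frac{L}{3}$)
$d{\left(-44,n \right)} + g{\left(-47,\left(4 + 4\right)^{2} \right)} = \left(\left(- \frac{2}{3}\right) 67 - - \frac{44}{3}\right) + \left(- \frac{68}{9} + \frac{47}{9} \left(-47\right) + \frac{1}{9} \left(4 + 4\right)^{2} \left(-47\right)\right) = \left(- \frac{134}{3} + \frac{44}{3}\right) - \left(253 - \frac{1}{9} \cdot 8^{2} \left(-47\right)\right) = -30 - \left(253 + \frac{3008}{9}\right) = -30 - \frac{5285}{9} = - \frac{5555}{9}$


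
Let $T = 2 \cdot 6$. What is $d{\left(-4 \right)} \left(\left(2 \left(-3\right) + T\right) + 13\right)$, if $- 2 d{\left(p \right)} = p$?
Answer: $38$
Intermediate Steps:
$T = 12$
$d{\left(p \right)} = - \frac{p}{2}$
$d{\left(-4 \right)} \left(\left(2 \left(-3\right) + T\right) + 13\right) = \left(- \frac{1}{2}\right) \left(-4\right) \left(\left(2 \left(-3\right) + 12\right) + 13\right) = 2 \left(\left(-6 + 12\right) + 13\right) = 2 \left(6 + 13\right) = 2 \cdot 19 = 38$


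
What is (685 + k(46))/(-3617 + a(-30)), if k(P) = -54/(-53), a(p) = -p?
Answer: -36359/190111 ≈ -0.19125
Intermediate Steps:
k(P) = 54/53 (k(P) = -54*(-1/53) = 54/53)
(685 + k(46))/(-3617 + a(-30)) = (685 + 54/53)/(-3617 - 1*(-30)) = 36359/(53*(-3617 + 30)) = (36359/53)/(-3587) = (36359/53)*(-1/3587) = -36359/190111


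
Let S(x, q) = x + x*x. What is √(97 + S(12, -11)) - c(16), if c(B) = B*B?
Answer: -256 + √253 ≈ -240.09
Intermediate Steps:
c(B) = B²
S(x, q) = x + x²
√(97 + S(12, -11)) - c(16) = √(97 + 12*(1 + 12)) - 1*16² = √(97 + 12*13) - 1*256 = √(97 + 156) - 256 = √253 - 256 = -256 + √253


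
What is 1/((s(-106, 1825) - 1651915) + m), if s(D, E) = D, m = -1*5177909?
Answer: -1/6829930 ≈ -1.4641e-7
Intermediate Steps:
m = -5177909
1/((s(-106, 1825) - 1651915) + m) = 1/((-106 - 1651915) - 5177909) = 1/(-1652021 - 5177909) = 1/(-6829930) = -1/6829930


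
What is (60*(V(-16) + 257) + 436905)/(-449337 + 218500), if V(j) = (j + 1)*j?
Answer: -466725/230837 ≈ -2.0219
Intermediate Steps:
V(j) = j*(1 + j) (V(j) = (1 + j)*j = j*(1 + j))
(60*(V(-16) + 257) + 436905)/(-449337 + 218500) = (60*(-16*(1 - 16) + 257) + 436905)/(-449337 + 218500) = (60*(-16*(-15) + 257) + 436905)/(-230837) = (60*(240 + 257) + 436905)*(-1/230837) = (60*497 + 436905)*(-1/230837) = (29820 + 436905)*(-1/230837) = 466725*(-1/230837) = -466725/230837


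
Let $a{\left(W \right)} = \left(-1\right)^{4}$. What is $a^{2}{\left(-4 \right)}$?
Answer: $1$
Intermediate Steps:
$a{\left(W \right)} = 1$
$a^{2}{\left(-4 \right)} = 1^{2} = 1$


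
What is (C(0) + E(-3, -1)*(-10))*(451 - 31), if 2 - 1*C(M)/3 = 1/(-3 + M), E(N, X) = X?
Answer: 7140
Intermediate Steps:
C(M) = 6 - 3/(-3 + M)
(C(0) + E(-3, -1)*(-10))*(451 - 31) = (3*(-7 + 2*0)/(-3 + 0) - 1*(-10))*(451 - 31) = (3*(-7 + 0)/(-3) + 10)*420 = (3*(-1/3)*(-7) + 10)*420 = (7 + 10)*420 = 17*420 = 7140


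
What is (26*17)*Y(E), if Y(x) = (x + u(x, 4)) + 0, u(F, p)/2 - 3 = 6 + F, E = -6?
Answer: 0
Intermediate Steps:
u(F, p) = 18 + 2*F (u(F, p) = 6 + 2*(6 + F) = 6 + (12 + 2*F) = 18 + 2*F)
Y(x) = 18 + 3*x (Y(x) = (x + (18 + 2*x)) + 0 = (18 + 3*x) + 0 = 18 + 3*x)
(26*17)*Y(E) = (26*17)*(18 + 3*(-6)) = 442*(18 - 18) = 442*0 = 0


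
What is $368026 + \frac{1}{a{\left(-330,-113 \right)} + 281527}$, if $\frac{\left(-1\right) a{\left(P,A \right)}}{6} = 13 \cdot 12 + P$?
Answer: $\frac{103993474847}{282571} \approx 3.6803 \cdot 10^{5}$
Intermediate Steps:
$a{\left(P,A \right)} = -936 - 6 P$ ($a{\left(P,A \right)} = - 6 \left(13 \cdot 12 + P\right) = - 6 \left(156 + P\right) = -936 - 6 P$)
$368026 + \frac{1}{a{\left(-330,-113 \right)} + 281527} = 368026 + \frac{1}{\left(-936 - -1980\right) + 281527} = 368026 + \frac{1}{\left(-936 + 1980\right) + 281527} = 368026 + \frac{1}{1044 + 281527} = 368026 + \frac{1}{282571} = \frac{103993474847}{282571}$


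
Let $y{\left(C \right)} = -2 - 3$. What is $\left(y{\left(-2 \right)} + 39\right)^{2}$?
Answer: $1156$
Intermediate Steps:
$y{\left(C \right)} = -5$ ($y{\left(C \right)} = -2 - 3 = -5$)
$\left(y{\left(-2 \right)} + 39\right)^{2} = \left(-5 + 39\right)^{2} = 34^{2} = 1156$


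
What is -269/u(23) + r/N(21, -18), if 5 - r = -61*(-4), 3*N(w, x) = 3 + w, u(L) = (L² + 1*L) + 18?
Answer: -69191/2280 ≈ -30.347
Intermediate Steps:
u(L) = 18 + L + L² (u(L) = (L² + L) + 18 = (L + L²) + 18 = 18 + L + L²)
N(w, x) = 1 + w/3 (N(w, x) = (3 + w)/3 = 1 + w/3)
r = -239 (r = 5 - (-61)*(-4) = 5 - 1*244 = 5 - 244 = -239)
-269/u(23) + r/N(21, -18) = -269/(18 + 23 + 23²) - 239/(1 + (⅓)*21) = -269/(18 + 23 + 529) - 239/(1 + 7) = -269/570 - 239/8 = -69191/2280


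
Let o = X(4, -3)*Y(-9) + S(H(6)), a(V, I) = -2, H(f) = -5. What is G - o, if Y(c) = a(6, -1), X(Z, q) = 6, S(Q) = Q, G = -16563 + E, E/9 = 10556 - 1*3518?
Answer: 46796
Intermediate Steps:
E = 63342 (E = 9*(10556 - 1*3518) = 9*(10556 - 3518) = 9*7038 = 63342)
G = 46779 (G = -16563 + 63342 = 46779)
Y(c) = -2
o = -17 (o = 6*(-2) - 5 = -12 - 5 = -17)
G - o = 46779 - 1*(-17) = 46779 + 17 = 46796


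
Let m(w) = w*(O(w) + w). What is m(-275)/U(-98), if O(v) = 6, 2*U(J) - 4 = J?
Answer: -73975/47 ≈ -1573.9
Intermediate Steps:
U(J) = 2 + J/2
m(w) = w*(6 + w)
m(-275)/U(-98) = (-275*(6 - 275))/(2 + (½)*(-98)) = (-275*(-269))/(2 - 49) = 73975/(-47) = 73975*(-1/47) = -73975/47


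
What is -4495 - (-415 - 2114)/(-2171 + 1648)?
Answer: -2353414/523 ≈ -4499.8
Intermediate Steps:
-4495 - (-415 - 2114)/(-2171 + 1648) = -4495 - (-2529)/(-523) = -4495 - (-2529)*(-1)/523 = -4495 - 1*2529/523 = -4495 - 2529/523 = -2353414/523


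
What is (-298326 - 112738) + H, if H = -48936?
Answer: -460000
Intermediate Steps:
(-298326 - 112738) + H = (-298326 - 112738) - 48936 = -411064 - 48936 = -460000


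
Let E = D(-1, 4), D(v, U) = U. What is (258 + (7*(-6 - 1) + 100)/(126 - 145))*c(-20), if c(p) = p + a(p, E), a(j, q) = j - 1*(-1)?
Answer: -189189/19 ≈ -9957.3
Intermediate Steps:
E = 4
a(j, q) = 1 + j (a(j, q) = j + 1 = 1 + j)
c(p) = 1 + 2*p (c(p) = p + (1 + p) = 1 + 2*p)
(258 + (7*(-6 - 1) + 100)/(126 - 145))*c(-20) = (258 + (7*(-6 - 1) + 100)/(126 - 145))*(1 + 2*(-20)) = (258 + (7*(-7) + 100)/(-19))*(1 - 40) = (258 + (-49 + 100)*(-1/19))*(-39) = (258 + 51*(-1/19))*(-39) = (258 - 51/19)*(-39) = (4851/19)*(-39) = -189189/19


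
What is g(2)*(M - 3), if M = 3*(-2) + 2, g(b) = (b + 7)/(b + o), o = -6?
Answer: 63/4 ≈ 15.750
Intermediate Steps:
g(b) = (7 + b)/(-6 + b) (g(b) = (b + 7)/(b - 6) = (7 + b)/(-6 + b))
M = -4 (M = -6 + 2 = -4)
g(2)*(M - 3) = ((7 + 2)/(-6 + 2))*(-4 - 3) = (9/(-4))*(-7) = -1/4*9*(-7) = -9/4*(-7) = 63/4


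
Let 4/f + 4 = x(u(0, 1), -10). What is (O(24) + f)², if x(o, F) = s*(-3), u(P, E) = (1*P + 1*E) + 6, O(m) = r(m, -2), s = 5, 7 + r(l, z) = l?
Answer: 101761/361 ≈ 281.89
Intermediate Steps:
r(l, z) = -7 + l
O(m) = -7 + m
u(P, E) = 6 + E + P (u(P, E) = (P + E) + 6 = (E + P) + 6 = 6 + E + P)
x(o, F) = -15 (x(o, F) = 5*(-3) = -15)
f = -4/19 (f = 4/(-4 - 15) = 4/(-19) = 4*(-1/19) = -4/19 ≈ -0.21053)
(O(24) + f)² = ((-7 + 24) - 4/19)² = (17 - 4/19)² = (319/19)² = 101761/361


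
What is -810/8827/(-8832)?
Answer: 135/12993344 ≈ 1.0390e-5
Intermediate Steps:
-810/8827/(-8832) = -810*1/8827*(-1/8832) = -810/8827*(-1/8832) = 135/12993344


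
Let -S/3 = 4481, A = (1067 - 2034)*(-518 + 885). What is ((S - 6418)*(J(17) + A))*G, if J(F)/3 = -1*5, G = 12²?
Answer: 1015019761536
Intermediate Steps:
G = 144
A = -354889 (A = -967*367 = -354889)
S = -13443 (S = -3*4481 = -13443)
J(F) = -15 (J(F) = 3*(-1*5) = 3*(-5) = -15)
((S - 6418)*(J(17) + A))*G = ((-13443 - 6418)*(-15 - 354889))*144 = -19861*(-354904)*144 = 7048748344*144 = 1015019761536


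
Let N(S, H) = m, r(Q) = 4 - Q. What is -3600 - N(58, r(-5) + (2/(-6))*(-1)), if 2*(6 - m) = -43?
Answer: -7255/2 ≈ -3627.5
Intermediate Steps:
m = 55/2 (m = 6 - ½*(-43) = 6 + 43/2 = 55/2 ≈ 27.500)
N(S, H) = 55/2
-3600 - N(58, r(-5) + (2/(-6))*(-1)) = -3600 - 1*55/2 = -3600 - 55/2 = -7255/2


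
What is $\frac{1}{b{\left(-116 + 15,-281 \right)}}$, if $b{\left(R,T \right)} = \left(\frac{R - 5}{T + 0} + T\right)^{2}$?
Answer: $\frac{78961}{6218111025} \approx 1.2699 \cdot 10^{-5}$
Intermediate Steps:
$b{\left(R,T \right)} = \left(T + \frac{-5 + R}{T}\right)^{2}$ ($b{\left(R,T \right)} = \left(\frac{-5 + R}{T} + T\right)^{2} = \left(T + \frac{-5 + R}{T}\right)^{2}$)
$\frac{1}{b{\left(-116 + 15,-281 \right)}} = \frac{1}{\frac{1}{78961} \left(-5 + \left(-116 + 15\right) + \left(-281\right)^{2}\right)^{2}} = \frac{1}{\frac{1}{78961} \left(-5 - 101 + 78961\right)^{2}} = \frac{1}{\frac{1}{78961} \cdot 78855^{2}} = \frac{1}{\frac{1}{78961} \cdot 6218111025} = \frac{1}{\frac{6218111025}{78961}} = \frac{78961}{6218111025}$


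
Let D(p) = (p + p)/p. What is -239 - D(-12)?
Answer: -241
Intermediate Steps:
D(p) = 2 (D(p) = (2*p)/p = 2)
-239 - D(-12) = -239 - 1*2 = -239 - 2 = -241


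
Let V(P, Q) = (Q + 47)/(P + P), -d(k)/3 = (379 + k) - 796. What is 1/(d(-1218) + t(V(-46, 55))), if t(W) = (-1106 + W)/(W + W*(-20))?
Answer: 969/4702018 ≈ 0.00020608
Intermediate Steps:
d(k) = 1251 - 3*k (d(k) = -3*((379 + k) - 796) = -3*(-417 + k) = 1251 - 3*k)
V(P, Q) = (47 + Q)/(2*P) (V(P, Q) = (47 + Q)/((2*P)) = (47 + Q)*(1/(2*P)) = (47 + Q)/(2*P))
t(W) = -(-1106 + W)/(19*W) (t(W) = (-1106 + W)/(W - 20*W) = (-1106 + W)/((-19*W)) = (-1106 + W)*(-1/(19*W)) = -(-1106 + W)/(19*W))
1/(d(-1218) + t(V(-46, 55))) = 1/((1251 - 3*(-1218)) + (1106 - (47 + 55)/(2*(-46)))/(19*(((½)*(47 + 55)/(-46))))) = 1/((1251 + 3654) + (1106 - (-1)*102/(2*46))/(19*(((½)*(-1/46)*102)))) = 1/(4905 + (1106 - 1*(-51/46))/(19*(-51/46))) = 1/(4905 + (1/19)*(-46/51)*(1106 + 51/46)) = 1/(4905 + (1/19)*(-46/51)*(50927/46)) = 1/(4905 - 50927/969) = 1/(4702018/969) = 969/4702018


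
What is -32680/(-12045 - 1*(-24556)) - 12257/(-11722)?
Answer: -229727633/146653942 ≈ -1.5665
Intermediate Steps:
-32680/(-12045 - 1*(-24556)) - 12257/(-11722) = -32680/(-12045 + 24556) - 12257*(-1/11722) = -32680/12511 + 12257/11722 = -229727633/146653942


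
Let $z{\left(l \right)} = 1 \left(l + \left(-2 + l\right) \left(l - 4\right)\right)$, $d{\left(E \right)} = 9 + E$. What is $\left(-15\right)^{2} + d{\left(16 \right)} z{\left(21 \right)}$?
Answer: $8825$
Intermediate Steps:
$z{\left(l \right)} = l + \left(-4 + l\right) \left(-2 + l\right)$ ($z{\left(l \right)} = 1 \left(l + \left(-2 + l\right) \left(-4 + l\right)\right) = 1 \left(l + \left(-4 + l\right) \left(-2 + l\right)\right) = l + \left(-4 + l\right) \left(-2 + l\right)$)
$\left(-15\right)^{2} + d{\left(16 \right)} z{\left(21 \right)} = \left(-15\right)^{2} + \left(9 + 16\right) \left(8 + 21^{2} - 105\right) = 225 + 25 \left(8 + 441 - 105\right) = 225 + 25 \cdot 344 = 225 + 8600 = 8825$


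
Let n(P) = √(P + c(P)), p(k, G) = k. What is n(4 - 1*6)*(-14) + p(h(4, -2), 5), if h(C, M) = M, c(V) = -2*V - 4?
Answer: -2 - 14*I*√2 ≈ -2.0 - 19.799*I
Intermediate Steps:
c(V) = -4 - 2*V
n(P) = √(-4 - P) (n(P) = √(P + (-4 - 2*P)) = √(-4 - P))
n(4 - 1*6)*(-14) + p(h(4, -2), 5) = √(-4 - (4 - 1*6))*(-14) - 2 = √(-4 - (4 - 6))*(-14) - 2 = √(-4 - 1*(-2))*(-14) - 2 = √(-4 + 2)*(-14) - 2 = √(-2)*(-14) - 2 = (I*√2)*(-14) - 2 = -14*I*√2 - 2 = -2 - 14*I*√2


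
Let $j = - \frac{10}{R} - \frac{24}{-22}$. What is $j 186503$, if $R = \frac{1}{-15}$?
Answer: $\frac{309967986}{11} \approx 2.8179 \cdot 10^{7}$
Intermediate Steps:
$R = - \frac{1}{15} \approx -0.066667$
$j = \frac{1662}{11}$ ($j = - \frac{10}{- \frac{1}{15}} - \frac{24}{-22} = \left(-10\right) \left(-15\right) - - \frac{12}{11} = 150 + \frac{12}{11} = \frac{1662}{11} \approx 151.09$)
$j 186503 = \frac{1662}{11} \cdot 186503 = \frac{309967986}{11}$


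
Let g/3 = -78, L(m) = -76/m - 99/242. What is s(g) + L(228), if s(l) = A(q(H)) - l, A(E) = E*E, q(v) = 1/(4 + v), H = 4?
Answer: 492673/2112 ≈ 233.27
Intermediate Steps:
L(m) = -9/22 - 76/m (L(m) = -76/m - 99*1/242 = -76/m - 9/22 = -9/22 - 76/m)
g = -234 (g = 3*(-78) = -234)
A(E) = E²
s(l) = 1/64 - l (s(l) = (1/(4 + 4))² - l = (1/8)² - l = (⅛)² - l = 1/64 - l)
s(g) + L(228) = (1/64 - 1*(-234)) + (-9/22 - 76/228) = (1/64 + 234) + (-9/22 - 76*1/228) = 14977/64 + (-9/22 - ⅓) = 14977/64 - 49/66 = 492673/2112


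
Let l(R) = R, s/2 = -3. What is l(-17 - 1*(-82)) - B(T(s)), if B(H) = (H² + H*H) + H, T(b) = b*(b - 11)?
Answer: -20845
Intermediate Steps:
s = -6 (s = 2*(-3) = -6)
T(b) = b*(-11 + b)
B(H) = H + 2*H² (B(H) = (H² + H²) + H = 2*H² + H = H + 2*H²)
l(-17 - 1*(-82)) - B(T(s)) = (-17 - 1*(-82)) - (-6*(-11 - 6))*(1 + 2*(-6*(-11 - 6))) = (-17 + 82) - (-6*(-17))*(1 + 2*(-6*(-17))) = 65 - 102*(1 + 2*102) = 65 - 102*(1 + 204) = 65 - 102*205 = 65 - 1*20910 = 65 - 20910 = -20845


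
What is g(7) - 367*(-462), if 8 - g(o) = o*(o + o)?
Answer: 169464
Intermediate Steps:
g(o) = 8 - 2*o² (g(o) = 8 - o*(o + o) = 8 - o*2*o = 8 - 2*o²)
g(7) - 367*(-462) = (8 - 2*7²) - 367*(-462) = (8 - 2*49) + 169554 = (8 - 98) + 169554 = -90 + 169554 = 169464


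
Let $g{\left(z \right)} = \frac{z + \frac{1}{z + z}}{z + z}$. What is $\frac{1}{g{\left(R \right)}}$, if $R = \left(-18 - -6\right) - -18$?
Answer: $\frac{144}{73} \approx 1.9726$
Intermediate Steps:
$R = 6$ ($R = \left(-18 + 6\right) + 18 = -12 + 18 = 6$)
$g{\left(z \right)} = \frac{z + \frac{1}{2 z}}{2 z}$
$\frac{1}{g{\left(R \right)}} = \frac{1}{\frac{1}{2} + \frac{1}{4 \cdot 36}} = \frac{1}{\frac{1}{2} + \frac{1}{4} \cdot \frac{1}{36}} = \frac{1}{\frac{1}{2} + \frac{1}{144}} = \frac{1}{\frac{73}{144}} = \frac{144}{73}$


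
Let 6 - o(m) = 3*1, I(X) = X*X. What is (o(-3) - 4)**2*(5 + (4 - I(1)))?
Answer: 8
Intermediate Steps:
I(X) = X**2
o(m) = 3 (o(m) = 6 - 3 = 3)
(o(-3) - 4)**2*(5 + (4 - I(1))) = (3 - 4)**2*(5 + (4 - 1*1**2)) = (-1)**2*(5 + (4 - 1*1)) = 1*(5 + (4 - 1)) = 1*(5 + 3) = 1*8 = 8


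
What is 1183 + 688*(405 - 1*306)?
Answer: 69295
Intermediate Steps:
1183 + 688*(405 - 1*306) = 1183 + 688*(405 - 306) = 1183 + 688*99 = 1183 + 68112 = 69295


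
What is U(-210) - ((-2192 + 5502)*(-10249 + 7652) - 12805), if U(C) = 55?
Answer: 8608930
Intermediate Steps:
U(-210) - ((-2192 + 5502)*(-10249 + 7652) - 12805) = 55 - ((-2192 + 5502)*(-10249 + 7652) - 12805) = 55 - (3310*(-2597) - 12805) = 55 - (-8596070 - 12805) = 55 - 1*(-8608875) = 55 + 8608875 = 8608930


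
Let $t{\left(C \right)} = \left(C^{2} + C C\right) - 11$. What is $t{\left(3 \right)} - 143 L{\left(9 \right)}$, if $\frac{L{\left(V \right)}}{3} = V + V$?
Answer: $-7715$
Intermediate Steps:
$L{\left(V \right)} = 6 V$ ($L{\left(V \right)} = 3 \left(V + V\right) = 3 \cdot 2 V = 6 V$)
$t{\left(C \right)} = -11 + 2 C^{2}$ ($t{\left(C \right)} = \left(C^{2} + C^{2}\right) - 11 = 2 C^{2} - 11 = -11 + 2 C^{2}$)
$t{\left(3 \right)} - 143 L{\left(9 \right)} = \left(-11 + 2 \cdot 3^{2}\right) - 143 \cdot 6 \cdot 9 = \left(-11 + 2 \cdot 9\right) - 7722 = \left(-11 + 18\right) - 7722 = 7 - 7722 = -7715$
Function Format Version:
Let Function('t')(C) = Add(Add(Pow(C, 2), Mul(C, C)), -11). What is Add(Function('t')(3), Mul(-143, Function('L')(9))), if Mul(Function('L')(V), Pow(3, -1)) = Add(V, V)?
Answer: -7715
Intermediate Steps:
Function('L')(V) = Mul(6, V) (Function('L')(V) = Mul(3, Add(V, V)) = Mul(3, Mul(2, V)) = Mul(6, V))
Function('t')(C) = Add(-11, Mul(2, Pow(C, 2))) (Function('t')(C) = Add(Add(Pow(C, 2), Pow(C, 2)), -11) = Add(Mul(2, Pow(C, 2)), -11) = Add(-11, Mul(2, Pow(C, 2))))
Add(Function('t')(3), Mul(-143, Function('L')(9))) = Add(Add(-11, Mul(2, Pow(3, 2))), Mul(-143, Mul(6, 9))) = Add(Add(-11, Mul(2, 9)), Mul(-143, 54)) = Add(Add(-11, 18), -7722) = Add(7, -7722) = -7715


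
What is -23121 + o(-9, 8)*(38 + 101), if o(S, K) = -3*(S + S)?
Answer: -15615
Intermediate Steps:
o(S, K) = -6*S
-23121 + o(-9, 8)*(38 + 101) = -23121 + (-6*(-9))*(38 + 101) = -23121 + 54*139 = -23121 + 7506 = -15615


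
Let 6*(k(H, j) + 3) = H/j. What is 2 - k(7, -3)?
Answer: 97/18 ≈ 5.3889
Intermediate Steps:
k(H, j) = -3 + H/(6*j) (k(H, j) = -3 + (H/j)/6 = -3 + H/(6*j))
2 - k(7, -3) = 2 - (-3 + (⅙)*7/(-3)) = 2 - (-3 + (⅙)*7*(-⅓)) = 2 - (-3 - 7/18) = 2 - 1*(-61/18) = 2 + 61/18 = 97/18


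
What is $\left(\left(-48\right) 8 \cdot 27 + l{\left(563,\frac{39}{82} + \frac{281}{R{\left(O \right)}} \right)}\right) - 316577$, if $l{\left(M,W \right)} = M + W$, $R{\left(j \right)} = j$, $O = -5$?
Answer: $- \frac{133839467}{410} \approx -3.2644 \cdot 10^{5}$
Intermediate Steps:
$\left(\left(-48\right) 8 \cdot 27 + l{\left(563,\frac{39}{82} + \frac{281}{R{\left(O \right)}} \right)}\right) - 316577 = \left(\left(-48\right) 8 \cdot 27 + \left(563 + \left(\frac{39}{82} + \frac{281}{-5}\right)\right)\right) - 316577 = \left(\left(-384\right) 27 + \left(563 + \left(39 \cdot \frac{1}{82} + 281 \left(- \frac{1}{5}\right)\right)\right)\right) - 316577 = \left(-10368 + \left(563 + \left(\frac{39}{82} - \frac{281}{5}\right)\right)\right) - 316577 = \left(-10368 + \left(563 - \frac{22847}{410}\right)\right) - 316577 = \left(-10368 + \frac{207983}{410}\right) - 316577 = - \frac{4042897}{410} - 316577 = - \frac{133839467}{410}$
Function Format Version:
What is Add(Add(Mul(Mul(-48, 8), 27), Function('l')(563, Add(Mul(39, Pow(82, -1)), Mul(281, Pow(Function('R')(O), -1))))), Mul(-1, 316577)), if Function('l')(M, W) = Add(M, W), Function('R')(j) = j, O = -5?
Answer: Rational(-133839467, 410) ≈ -3.2644e+5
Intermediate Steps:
Add(Add(Mul(Mul(-48, 8), 27), Function('l')(563, Add(Mul(39, Pow(82, -1)), Mul(281, Pow(Function('R')(O), -1))))), Mul(-1, 316577)) = Add(Add(Mul(Mul(-48, 8), 27), Add(563, Add(Mul(39, Pow(82, -1)), Mul(281, Pow(-5, -1))))), Mul(-1, 316577)) = Add(Add(Mul(-384, 27), Add(563, Add(Mul(39, Rational(1, 82)), Mul(281, Rational(-1, 5))))), -316577) = Add(Add(-10368, Add(563, Add(Rational(39, 82), Rational(-281, 5)))), -316577) = Add(Add(-10368, Add(563, Rational(-22847, 410))), -316577) = Add(Add(-10368, Rational(207983, 410)), -316577) = Add(Rational(-4042897, 410), -316577) = Rational(-133839467, 410)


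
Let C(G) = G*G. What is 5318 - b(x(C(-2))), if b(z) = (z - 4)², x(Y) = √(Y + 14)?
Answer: 5284 + 24*√2 ≈ 5317.9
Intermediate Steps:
C(G) = G²
x(Y) = √(14 + Y)
b(z) = (-4 + z)²
5318 - b(x(C(-2))) = 5318 - (-4 + √(14 + (-2)²))² = 5318 - (-4 + √(14 + 4))² = 5318 - (-4 + √18)² = 5318 - (-4 + 3*√2)²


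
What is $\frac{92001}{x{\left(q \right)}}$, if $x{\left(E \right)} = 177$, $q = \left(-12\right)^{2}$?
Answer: $\frac{30667}{59} \approx 519.78$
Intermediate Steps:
$q = 144$
$\frac{92001}{x{\left(q \right)}} = \frac{92001}{177} = 92001 \cdot \frac{1}{177} = \frac{30667}{59}$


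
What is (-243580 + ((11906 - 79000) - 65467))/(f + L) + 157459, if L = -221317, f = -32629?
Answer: 39986459355/253946 ≈ 1.5746e+5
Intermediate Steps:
(-243580 + ((11906 - 79000) - 65467))/(f + L) + 157459 = (-243580 + ((11906 - 79000) - 65467))/(-32629 - 221317) + 157459 = (-243580 + (-67094 - 65467))/(-253946) + 157459 = (-243580 - 132561)*(-1/253946) + 157459 = -376141*(-1/253946) + 157459 = 376141/253946 + 157459 = 39986459355/253946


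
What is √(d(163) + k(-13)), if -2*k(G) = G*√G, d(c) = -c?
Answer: √(-652 + 26*I*√13)/2 ≈ 0.91548 + 12.8*I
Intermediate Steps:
k(G) = -G^(3/2)/2 (k(G) = -G*√G/2 = -G^(3/2)/2)
√(d(163) + k(-13)) = √(-1*163 - (-13)*I*√13/2) = √(-163 - (-13)*I*√13/2) = √(-163 + 13*I*√13/2)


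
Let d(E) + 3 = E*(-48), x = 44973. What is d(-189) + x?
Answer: 54042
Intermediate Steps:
d(E) = -3 - 48*E (d(E) = -3 + E*(-48) = -3 - 48*E)
d(-189) + x = (-3 - 48*(-189)) + 44973 = (-3 + 9072) + 44973 = 9069 + 44973 = 54042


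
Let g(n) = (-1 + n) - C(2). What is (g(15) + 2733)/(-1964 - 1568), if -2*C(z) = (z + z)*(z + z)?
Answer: -2755/3532 ≈ -0.78001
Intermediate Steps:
C(z) = -2*z**2 (C(z) = -(z + z)*(z + z)/2 = -2*z*2*z/2 = -2*z**2)
g(n) = 7 + n (g(n) = (-1 + n) - (-2)*2**2 = (-1 + n) - (-2)*4 = (-1 + n) - 1*(-8) = (-1 + n) + 8 = 7 + n)
(g(15) + 2733)/(-1964 - 1568) = ((7 + 15) + 2733)/(-1964 - 1568) = (22 + 2733)/(-3532) = 2755*(-1/3532) = -2755/3532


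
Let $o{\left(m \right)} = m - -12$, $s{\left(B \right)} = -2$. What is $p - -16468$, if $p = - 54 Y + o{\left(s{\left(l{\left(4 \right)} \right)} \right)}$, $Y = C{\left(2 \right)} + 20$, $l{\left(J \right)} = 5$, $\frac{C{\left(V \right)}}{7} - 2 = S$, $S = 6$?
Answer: $12374$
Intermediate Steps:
$C{\left(V \right)} = 56$ ($C{\left(V \right)} = 14 + 7 \cdot 6 = 14 + 42 = 56$)
$o{\left(m \right)} = 12 + m$ ($o{\left(m \right)} = m + 12 = 12 + m$)
$Y = 76$ ($Y = 56 + 20 = 76$)
$p = -4094$ ($p = \left(-54\right) 76 + \left(12 - 2\right) = -4104 + 10 = -4094$)
$p - -16468 = -4094 - -16468 = -4094 + 16468 = 12374$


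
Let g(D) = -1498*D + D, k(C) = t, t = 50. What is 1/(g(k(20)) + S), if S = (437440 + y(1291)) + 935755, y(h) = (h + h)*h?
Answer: 1/4631707 ≈ 2.1590e-7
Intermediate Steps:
k(C) = 50
y(h) = 2*h² (y(h) = (2*h)*h = 2*h²)
S = 4706557 (S = (437440 + 2*1291²) + 935755 = (437440 + 2*1666681) + 935755 = (437440 + 3333362) + 935755 = 3770802 + 935755 = 4706557)
g(D) = -1497*D
1/(g(k(20)) + S) = 1/(-1497*50 + 4706557) = 1/(-74850 + 4706557) = 1/4631707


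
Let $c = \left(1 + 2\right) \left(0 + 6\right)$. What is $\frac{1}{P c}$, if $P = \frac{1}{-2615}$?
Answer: $- \frac{2615}{18} \approx -145.28$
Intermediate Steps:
$P = - \frac{1}{2615} \approx -0.00038241$
$c = 18$ ($c = 3 \cdot 6 = 18$)
$\frac{1}{P c} = \frac{1}{\left(- \frac{1}{2615}\right) 18} = \frac{1}{- \frac{18}{2615}} = - \frac{2615}{18}$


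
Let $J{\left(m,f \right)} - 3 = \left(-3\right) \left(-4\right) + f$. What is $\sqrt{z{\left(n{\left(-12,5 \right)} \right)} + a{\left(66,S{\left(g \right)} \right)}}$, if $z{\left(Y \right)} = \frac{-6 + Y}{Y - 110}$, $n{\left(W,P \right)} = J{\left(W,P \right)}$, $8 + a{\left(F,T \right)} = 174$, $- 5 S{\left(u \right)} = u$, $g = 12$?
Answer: $\frac{\sqrt{37315}}{15} \approx 12.878$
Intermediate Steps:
$S{\left(u \right)} = - \frac{u}{5}$
$J{\left(m,f \right)} = 15 + f$ ($J{\left(m,f \right)} = 3 + \left(\left(-3\right) \left(-4\right) + f\right) = 3 + \left(12 + f\right) = 15 + f$)
$a{\left(F,T \right)} = 166$ ($a{\left(F,T \right)} = -8 + 174 = 166$)
$n{\left(W,P \right)} = 15 + P$
$z{\left(Y \right)} = \frac{-6 + Y}{-110 + Y}$
$\sqrt{z{\left(n{\left(-12,5 \right)} \right)} + a{\left(66,S{\left(g \right)} \right)}} = \sqrt{\frac{-6 + \left(15 + 5\right)}{-110 + \left(15 + 5\right)} + 166} = \sqrt{\frac{-6 + 20}{-110 + 20} + 166} = \sqrt{\frac{1}{-90} \cdot 14 + 166} = \sqrt{\left(- \frac{1}{90}\right) 14 + 166} = \sqrt{- \frac{7}{45} + 166} = \sqrt{\frac{7463}{45}} = \frac{\sqrt{37315}}{15}$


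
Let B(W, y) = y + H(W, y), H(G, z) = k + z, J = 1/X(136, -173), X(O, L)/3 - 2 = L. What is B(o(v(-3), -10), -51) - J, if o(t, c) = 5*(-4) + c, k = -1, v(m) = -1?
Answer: -52838/513 ≈ -103.00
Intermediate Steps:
X(O, L) = 6 + 3*L
o(t, c) = -20 + c
J = -1/513 (J = 1/(6 + 3*(-173)) = 1/(6 - 519) = 1/(-513) = -1/513 ≈ -0.0019493)
H(G, z) = -1 + z
B(W, y) = -1 + 2*y (B(W, y) = y + (-1 + y) = -1 + 2*y)
B(o(v(-3), -10), -51) - J = (-1 + 2*(-51)) - 1*(-1/513) = (-1 - 102) + 1/513 = -103 + 1/513 = -52838/513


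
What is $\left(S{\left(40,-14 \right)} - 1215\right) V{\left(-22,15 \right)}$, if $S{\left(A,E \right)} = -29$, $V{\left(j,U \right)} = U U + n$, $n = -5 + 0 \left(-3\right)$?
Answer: $-273680$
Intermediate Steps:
$n = -5$ ($n = -5 + 0 = -5$)
$V{\left(j,U \right)} = -5 + U^{2}$ ($V{\left(j,U \right)} = U U - 5 = U^{2} - 5 = -5 + U^{2}$)
$\left(S{\left(40,-14 \right)} - 1215\right) V{\left(-22,15 \right)} = \left(-29 - 1215\right) \left(-5 + 15^{2}\right) = - 1244 \left(-5 + 225\right) = \left(-1244\right) 220 = -273680$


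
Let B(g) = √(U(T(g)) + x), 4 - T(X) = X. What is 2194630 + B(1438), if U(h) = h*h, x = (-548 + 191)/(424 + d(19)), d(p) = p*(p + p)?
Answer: 2194630 + √300071647486/382 ≈ 2.1961e+6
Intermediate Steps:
T(X) = 4 - X
d(p) = 2*p² (d(p) = p*(2*p) = 2*p²)
x = -119/382 (x = (-548 + 191)/(424 + 2*19²) = -357/(424 + 2*361) = -357/(424 + 722) = -357/1146 = -357*1/1146 = -119/382 ≈ -0.31152)
U(h) = h²
B(g) = √(-119/382 + (4 - g)²) (B(g) = √((4 - g)² - 119/382) = √(-119/382 + (4 - g)²))
2194630 + B(1438) = 2194630 + √(-45458 + 145924*(-4 + 1438)²)/382 = 2194630 + √(-45458 + 145924*1434²)/382 = 2194630 + √(-45458 + 145924*2056356)/382 = 2194630 + √(-45458 + 300071692944)/382 = 2194630 + √300071647486/382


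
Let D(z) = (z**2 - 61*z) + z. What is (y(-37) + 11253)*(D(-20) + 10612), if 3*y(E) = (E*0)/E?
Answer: 137421636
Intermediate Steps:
D(z) = z**2 - 60*z
y(E) = 0 (y(E) = ((E*0)/E)/3 = (0/E)/3 = (1/3)*0 = 0)
(y(-37) + 11253)*(D(-20) + 10612) = (0 + 11253)*(-20*(-60 - 20) + 10612) = 11253*(-20*(-80) + 10612) = 11253*(1600 + 10612) = 11253*12212 = 137421636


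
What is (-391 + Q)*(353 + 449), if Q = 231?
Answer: -128320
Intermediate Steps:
(-391 + Q)*(353 + 449) = (-391 + 231)*(353 + 449) = -160*802 = -128320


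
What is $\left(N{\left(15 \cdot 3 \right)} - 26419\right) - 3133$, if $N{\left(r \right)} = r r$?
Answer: $-27527$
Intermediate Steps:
$N{\left(r \right)} = r^{2}$
$\left(N{\left(15 \cdot 3 \right)} - 26419\right) - 3133 = \left(\left(15 \cdot 3\right)^{2} - 26419\right) - 3133 = \left(45^{2} - 26419\right) - 3133 = \left(2025 - 26419\right) - 3133 = -24394 - 3133 = -27527$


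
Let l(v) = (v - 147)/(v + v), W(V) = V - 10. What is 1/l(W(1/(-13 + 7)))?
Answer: 122/943 ≈ 0.12937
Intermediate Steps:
W(V) = -10 + V
l(v) = (-147 + v)/(2*v) (l(v) = (-147 + v)/((2*v)) = (-147 + v)*(1/(2*v)) = (-147 + v)/(2*v))
1/l(W(1/(-13 + 7))) = 1/((-147 + (-10 + 1/(-13 + 7)))/(2*(-10 + 1/(-13 + 7)))) = 1/((-147 + (-10 + 1/(-6)))/(2*(-10 + 1/(-6)))) = 1/((-147 + (-10 - ⅙))/(2*(-10 - ⅙))) = 1/((-147 - 61/6)/(2*(-61/6))) = 1/((½)*(-6/61)*(-943/6)) = 1/(943/122) = 122/943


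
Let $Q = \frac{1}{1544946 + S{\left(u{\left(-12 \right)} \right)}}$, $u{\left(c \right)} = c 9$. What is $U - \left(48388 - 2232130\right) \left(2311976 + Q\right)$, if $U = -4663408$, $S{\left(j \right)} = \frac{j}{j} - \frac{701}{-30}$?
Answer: $\frac{234005279524214945284}{46349111} \approx 5.0488 \cdot 10^{12}$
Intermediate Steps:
$u{\left(c \right)} = 9 c$
$S{\left(j \right)} = \frac{731}{30}$ ($S{\left(j \right)} = 1 - - \frac{701}{30} = 1 + \frac{701}{30} = \frac{731}{30}$)
$Q = \frac{30}{46349111}$ ($Q = \frac{1}{1544946 + \frac{731}{30}} = \frac{1}{\frac{46349111}{30}} = \frac{30}{46349111} \approx 6.4726 \cdot 10^{-7}$)
$U - \left(48388 - 2232130\right) \left(2311976 + Q\right) = -4663408 - \left(48388 - 2232130\right) \left(2311976 + \frac{30}{46349111}\right) = -4663408 - \left(-2183742\right) \frac{107158032253366}{46349111} = -4663408 - - \frac{234005495669029975572}{46349111} = -4663408 + \frac{234005495669029975572}{46349111} = \frac{234005279524214945284}{46349111}$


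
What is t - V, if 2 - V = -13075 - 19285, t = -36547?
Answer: -68909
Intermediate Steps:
V = 32362 (V = 2 - (-13075 - 19285) = 2 - 1*(-32360) = 2 + 32360 = 32362)
t - V = -36547 - 1*32362 = -36547 - 32362 = -68909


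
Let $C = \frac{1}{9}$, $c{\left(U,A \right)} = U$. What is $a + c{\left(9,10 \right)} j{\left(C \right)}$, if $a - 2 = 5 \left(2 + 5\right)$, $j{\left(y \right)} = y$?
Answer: $38$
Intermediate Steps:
$C = \frac{1}{9} \approx 0.11111$
$a = 37$ ($a = 2 + 5 \left(2 + 5\right) = 2 + 5 \cdot 7 = 2 + 35 = 37$)
$a + c{\left(9,10 \right)} j{\left(C \right)} = 37 + 9 \cdot \frac{1}{9} = 37 + 1 = 38$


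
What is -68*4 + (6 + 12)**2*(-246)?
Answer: -79976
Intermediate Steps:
-68*4 + (6 + 12)**2*(-246) = -272 + 18**2*(-246) = -272 + 324*(-246) = -272 - 79704 = -79976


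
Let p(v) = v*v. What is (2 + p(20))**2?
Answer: 161604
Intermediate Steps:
p(v) = v**2
(2 + p(20))**2 = (2 + 20**2)**2 = (2 + 400)**2 = 402**2 = 161604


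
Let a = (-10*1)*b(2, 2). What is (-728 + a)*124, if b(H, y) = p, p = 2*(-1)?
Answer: -87792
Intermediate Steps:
p = -2
b(H, y) = -2
a = 20 (a = -10*1*(-2) = -10*(-2) = 20)
(-728 + a)*124 = (-728 + 20)*124 = -708*124 = -87792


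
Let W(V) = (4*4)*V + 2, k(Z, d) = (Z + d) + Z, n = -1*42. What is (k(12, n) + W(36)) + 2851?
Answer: 3411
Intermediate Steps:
n = -42
k(Z, d) = d + 2*Z
W(V) = 2 + 16*V (W(V) = 16*V + 2 = 2 + 16*V)
(k(12, n) + W(36)) + 2851 = ((-42 + 2*12) + (2 + 16*36)) + 2851 = ((-42 + 24) + (2 + 576)) + 2851 = (-18 + 578) + 2851 = 560 + 2851 = 3411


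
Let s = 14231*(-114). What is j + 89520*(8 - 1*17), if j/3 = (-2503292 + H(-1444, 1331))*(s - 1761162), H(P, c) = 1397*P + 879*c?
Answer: 34010335942488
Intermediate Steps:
s = -1622334
H(P, c) = 879*c + 1397*P
j = 34010336748168 (j = 3*((-2503292 + (879*1331 + 1397*(-1444)))*(-1622334 - 1761162)) = 3*((-2503292 + (1169949 - 2017268))*(-3383496)) = 3*((-2503292 - 847319)*(-3383496)) = 3*(-3350611*(-3383496)) = 3*11336778916056 = 34010336748168)
j + 89520*(8 - 1*17) = 34010336748168 + 89520*(8 - 1*17) = 34010336748168 + 89520*(8 - 17) = 34010336748168 + 89520*(-9) = 34010336748168 - 805680 = 34010335942488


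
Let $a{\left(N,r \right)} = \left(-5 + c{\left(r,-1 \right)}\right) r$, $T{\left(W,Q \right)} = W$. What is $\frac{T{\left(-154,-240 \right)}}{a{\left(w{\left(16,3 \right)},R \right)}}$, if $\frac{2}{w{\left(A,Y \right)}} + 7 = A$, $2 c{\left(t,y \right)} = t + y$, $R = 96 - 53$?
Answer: $- \frac{77}{344} \approx -0.22384$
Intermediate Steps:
$R = 43$
$c{\left(t,y \right)} = \frac{t}{2} + \frac{y}{2}$ ($c{\left(t,y \right)} = \frac{t + y}{2} = \frac{t}{2} + \frac{y}{2}$)
$w{\left(A,Y \right)} = \frac{2}{-7 + A}$
$a{\left(N,r \right)} = r \left(- \frac{11}{2} + \frac{r}{2}\right)$ ($a{\left(N,r \right)} = \left(-5 + \left(\frac{r}{2} + \frac{1}{2} \left(-1\right)\right)\right) r = \left(-5 + \left(\frac{r}{2} - \frac{1}{2}\right)\right) r = \left(-5 + \left(- \frac{1}{2} + \frac{r}{2}\right)\right) r = \left(- \frac{11}{2} + \frac{r}{2}\right) r = r \left(- \frac{11}{2} + \frac{r}{2}\right)$)
$\frac{T{\left(-154,-240 \right)}}{a{\left(w{\left(16,3 \right)},R \right)}} = - \frac{154}{\frac{1}{2} \cdot 43 \left(-11 + 43\right)} = - \frac{154}{\frac{1}{2} \cdot 43 \cdot 32} = - \frac{154}{688} = \left(-154\right) \frac{1}{688} = - \frac{77}{344}$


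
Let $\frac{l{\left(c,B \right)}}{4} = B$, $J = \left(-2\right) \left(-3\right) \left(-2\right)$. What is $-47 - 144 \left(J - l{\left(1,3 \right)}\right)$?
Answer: $3409$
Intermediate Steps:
$J = -12$ ($J = 6 \left(-2\right) = -12$)
$l{\left(c,B \right)} = 4 B$
$-47 - 144 \left(J - l{\left(1,3 \right)}\right) = -47 - 144 \left(-12 - 4 \cdot 3\right) = -47 - 144 \left(-12 - 12\right) = -47 - -3456 = -47 + 3456 = 3409$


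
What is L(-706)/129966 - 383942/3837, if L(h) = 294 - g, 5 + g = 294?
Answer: -16633128929/166226514 ≈ -100.06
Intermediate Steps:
g = 289 (g = -5 + 294 = 289)
L(h) = 5 (L(h) = 294 - 1*289 = 294 - 289 = 5)
L(-706)/129966 - 383942/3837 = 5/129966 - 383942/3837 = -16633128929/166226514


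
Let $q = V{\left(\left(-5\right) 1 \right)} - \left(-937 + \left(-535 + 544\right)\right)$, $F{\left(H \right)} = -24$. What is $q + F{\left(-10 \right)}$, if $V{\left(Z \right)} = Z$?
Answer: $899$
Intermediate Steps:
$q = 923$ ($q = \left(-5\right) 1 - \left(-937 + \left(-535 + 544\right)\right) = -5 - \left(-937 + 9\right) = -5 - -928 = -5 + 928 = 923$)
$q + F{\left(-10 \right)} = 923 - 24 = 899$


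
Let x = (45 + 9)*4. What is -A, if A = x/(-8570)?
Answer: 108/4285 ≈ 0.025204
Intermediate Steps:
x = 216 (x = 54*4 = 216)
A = -108/4285 (A = 216/(-8570) = 216*(-1/8570) = -108/4285 ≈ -0.025204)
-A = -1*(-108/4285) = 108/4285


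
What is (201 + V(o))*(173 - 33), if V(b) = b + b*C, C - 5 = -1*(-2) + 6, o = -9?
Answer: 10500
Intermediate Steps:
C = 13 (C = 5 + (-1*(-2) + 6) = 5 + (2 + 6) = 5 + 8 = 13)
V(b) = 14*b (V(b) = b + b*13 = b + 13*b = 14*b)
(201 + V(o))*(173 - 33) = (201 + 14*(-9))*(173 - 33) = (201 - 126)*140 = 75*140 = 10500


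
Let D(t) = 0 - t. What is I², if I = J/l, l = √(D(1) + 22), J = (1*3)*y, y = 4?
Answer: 48/7 ≈ 6.8571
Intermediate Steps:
J = 12 (J = (1*3)*4 = 3*4 = 12)
D(t) = -t
l = √21 (l = √(-1*1 + 22) = √(-1 + 22) = √21 ≈ 4.5826)
I = 4*√21/7 (I = 12/(√21) = 12*(√21/21) = 4*√21/7 ≈ 2.6186)
I² = (4*√21/7)² = 48/7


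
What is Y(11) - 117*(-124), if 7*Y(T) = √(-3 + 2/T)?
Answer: 14508 + I*√341/77 ≈ 14508.0 + 0.23982*I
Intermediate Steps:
Y(T) = √(-3 + 2/T)/7
Y(11) - 117*(-124) = √(-3 + 2/11)/7 - 117*(-124) = √(-3 + 2*(1/11))/7 + 14508 = √(-3 + 2/11)/7 + 14508 = √(-31/11)/7 + 14508 = (I*√341/11)/7 + 14508 = I*√341/77 + 14508 = 14508 + I*√341/77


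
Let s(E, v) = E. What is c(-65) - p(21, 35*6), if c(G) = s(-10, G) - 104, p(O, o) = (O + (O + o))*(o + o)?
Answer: -105954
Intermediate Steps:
p(O, o) = 2*o*(o + 2*O) (p(O, o) = (o + 2*O)*(2*o) = 2*o*(o + 2*O))
c(G) = -114 (c(G) = -10 - 104 = -114)
c(-65) - p(21, 35*6) = -114 - 2*35*6*(35*6 + 2*21) = -114 - 2*210*(210 + 42) = -114 - 2*210*252 = -114 - 1*105840 = -114 - 105840 = -105954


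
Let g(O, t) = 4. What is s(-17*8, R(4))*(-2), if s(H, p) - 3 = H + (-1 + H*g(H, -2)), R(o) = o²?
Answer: 1356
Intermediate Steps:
s(H, p) = 2 + 5*H (s(H, p) = 3 + (H + (-1 + H*4)) = 3 + (H + (-1 + 4*H)) = 3 + (-1 + 5*H) = 2 + 5*H)
s(-17*8, R(4))*(-2) = (2 + 5*(-17*8))*(-2) = (2 + 5*(-136))*(-2) = (2 - 680)*(-2) = -678*(-2) = 1356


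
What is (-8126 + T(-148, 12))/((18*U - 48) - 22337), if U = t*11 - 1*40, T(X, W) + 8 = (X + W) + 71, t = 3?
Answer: 8199/22511 ≈ 0.36422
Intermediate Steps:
T(X, W) = 63 + W + X (T(X, W) = -8 + ((X + W) + 71) = -8 + ((W + X) + 71) = -8 + (71 + W + X) = 63 + W + X)
U = -7 (U = 3*11 - 1*40 = 33 - 40 = -7)
(-8126 + T(-148, 12))/((18*U - 48) - 22337) = (-8126 + (63 + 12 - 148))/((18*(-7) - 48) - 22337) = (-8126 - 73)/((-126 - 48) - 22337) = -8199/(-174 - 22337) = -8199/(-22511) = -8199*(-1/22511) = 8199/22511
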